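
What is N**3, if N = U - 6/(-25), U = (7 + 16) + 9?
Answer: 523606616/15625 ≈ 33511.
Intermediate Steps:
U = 32 (U = 23 + 9 = 32)
N = 806/25 (N = 32 - 6/(-25) = 32 - 6*(-1/25) = 32 + 6/25 = 806/25 ≈ 32.240)
N**3 = (806/25)**3 = 523606616/15625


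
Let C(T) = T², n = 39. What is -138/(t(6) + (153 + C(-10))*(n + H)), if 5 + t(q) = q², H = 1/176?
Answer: -736/52797 ≈ -0.013940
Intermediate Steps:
H = 1/176 ≈ 0.0056818
t(q) = -5 + q²
-138/(t(6) + (153 + C(-10))*(n + H)) = -138/((-5 + 6²) + (153 + (-10)²)*(39 + 1/176)) = -138/((-5 + 36) + (153 + 100)*(6865/176)) = -138/(31 + 253*(6865/176)) = -138/(31 + 157895/16) = -138/(158391/16) = (16/158391)*(-138) = -736/52797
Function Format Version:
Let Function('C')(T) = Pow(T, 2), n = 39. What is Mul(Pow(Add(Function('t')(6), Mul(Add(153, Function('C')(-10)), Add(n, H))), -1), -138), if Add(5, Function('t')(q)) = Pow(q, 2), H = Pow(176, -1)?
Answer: Rational(-736, 52797) ≈ -0.013940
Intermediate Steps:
H = Rational(1, 176) ≈ 0.0056818
Function('t')(q) = Add(-5, Pow(q, 2))
Mul(Pow(Add(Function('t')(6), Mul(Add(153, Function('C')(-10)), Add(n, H))), -1), -138) = Mul(Pow(Add(Add(-5, Pow(6, 2)), Mul(Add(153, Pow(-10, 2)), Add(39, Rational(1, 176)))), -1), -138) = Mul(Pow(Add(Add(-5, 36), Mul(Add(153, 100), Rational(6865, 176))), -1), -138) = Mul(Pow(Add(31, Mul(253, Rational(6865, 176))), -1), -138) = Mul(Pow(Add(31, Rational(157895, 16)), -1), -138) = Mul(Pow(Rational(158391, 16), -1), -138) = Mul(Rational(16, 158391), -138) = Rational(-736, 52797)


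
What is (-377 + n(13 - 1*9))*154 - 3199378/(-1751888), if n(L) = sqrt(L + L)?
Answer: -50853957063/875944 + 308*sqrt(2) ≈ -57621.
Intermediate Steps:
n(L) = sqrt(2)*sqrt(L) (n(L) = sqrt(2*L) = sqrt(2)*sqrt(L))
(-377 + n(13 - 1*9))*154 - 3199378/(-1751888) = (-377 + sqrt(2)*sqrt(13 - 1*9))*154 - 3199378/(-1751888) = (-377 + sqrt(2)*sqrt(13 - 9))*154 - 3199378*(-1)/1751888 = (-377 + sqrt(2)*sqrt(4))*154 - 1*(-1599689/875944) = (-377 + sqrt(2)*2)*154 + 1599689/875944 = (-377 + 2*sqrt(2))*154 + 1599689/875944 = (-58058 + 308*sqrt(2)) + 1599689/875944 = -50853957063/875944 + 308*sqrt(2)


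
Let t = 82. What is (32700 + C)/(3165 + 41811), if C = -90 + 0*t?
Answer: 5435/7496 ≈ 0.72505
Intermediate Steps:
C = -90 (C = -90 + 0*82 = -90 + 0 = -90)
(32700 + C)/(3165 + 41811) = (32700 - 90)/(3165 + 41811) = 32610/44976 = 32610*(1/44976) = 5435/7496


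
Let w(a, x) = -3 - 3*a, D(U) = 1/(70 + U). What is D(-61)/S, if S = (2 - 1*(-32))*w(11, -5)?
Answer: -1/11016 ≈ -9.0777e-5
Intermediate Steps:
S = -1224 (S = (2 - 1*(-32))*(-3 - 3*11) = (2 + 32)*(-3 - 33) = 34*(-36) = -1224)
D(-61)/S = 1/((70 - 61)*(-1224)) = -1/1224/9 = (⅑)*(-1/1224) = -1/11016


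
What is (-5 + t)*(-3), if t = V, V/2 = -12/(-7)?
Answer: 33/7 ≈ 4.7143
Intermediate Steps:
V = 24/7 (V = 2*(-12/(-7)) = 2*(-12*(-1/7)) = 2*(12/7) = 24/7 ≈ 3.4286)
t = 24/7 ≈ 3.4286
(-5 + t)*(-3) = (-5 + 24/7)*(-3) = -11/7*(-3) = 33/7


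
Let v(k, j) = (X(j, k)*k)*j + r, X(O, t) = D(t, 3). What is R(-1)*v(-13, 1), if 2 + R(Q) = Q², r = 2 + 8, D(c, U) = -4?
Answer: -62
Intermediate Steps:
X(O, t) = -4
r = 10
v(k, j) = 10 - 4*j*k (v(k, j) = (-4*k)*j + 10 = -4*j*k + 10 = 10 - 4*j*k)
R(Q) = -2 + Q²
R(-1)*v(-13, 1) = (-2 + (-1)²)*(10 - 4*1*(-13)) = (-2 + 1)*(10 + 52) = -1*62 = -62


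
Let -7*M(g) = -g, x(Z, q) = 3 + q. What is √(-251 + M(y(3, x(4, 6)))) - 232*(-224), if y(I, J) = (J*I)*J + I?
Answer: 51968 + I*√10577/7 ≈ 51968.0 + 14.692*I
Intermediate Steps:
y(I, J) = I + I*J² (y(I, J) = (I*J)*J + I = I*J² + I = I + I*J²)
M(g) = g/7 (M(g) = -(-1)*g/7 = g/7)
√(-251 + M(y(3, x(4, 6)))) - 232*(-224) = √(-251 + (3*(1 + (3 + 6)²))/7) - 232*(-224) = √(-251 + (3*(1 + 9²))/7) + 51968 = √(-251 + (3*(1 + 81))/7) + 51968 = √(-251 + (3*82)/7) + 51968 = √(-251 + (⅐)*246) + 51968 = √(-251 + 246/7) + 51968 = √(-1511/7) + 51968 = I*√10577/7 + 51968 = 51968 + I*√10577/7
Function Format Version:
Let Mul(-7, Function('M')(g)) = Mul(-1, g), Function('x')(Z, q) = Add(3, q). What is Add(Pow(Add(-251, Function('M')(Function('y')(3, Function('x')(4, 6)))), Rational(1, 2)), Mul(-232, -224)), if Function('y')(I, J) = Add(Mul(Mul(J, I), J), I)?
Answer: Add(51968, Mul(Rational(1, 7), I, Pow(10577, Rational(1, 2)))) ≈ Add(51968., Mul(14.692, I))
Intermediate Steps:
Function('y')(I, J) = Add(I, Mul(I, Pow(J, 2))) (Function('y')(I, J) = Add(Mul(Mul(I, J), J), I) = Add(Mul(I, Pow(J, 2)), I) = Add(I, Mul(I, Pow(J, 2))))
Function('M')(g) = Mul(Rational(1, 7), g) (Function('M')(g) = Mul(Rational(-1, 7), Mul(-1, g)) = Mul(Rational(1, 7), g))
Add(Pow(Add(-251, Function('M')(Function('y')(3, Function('x')(4, 6)))), Rational(1, 2)), Mul(-232, -224)) = Add(Pow(Add(-251, Mul(Rational(1, 7), Mul(3, Add(1, Pow(Add(3, 6), 2))))), Rational(1, 2)), Mul(-232, -224)) = Add(Pow(Add(-251, Mul(Rational(1, 7), Mul(3, Add(1, Pow(9, 2))))), Rational(1, 2)), 51968) = Add(Pow(Add(-251, Mul(Rational(1, 7), Mul(3, Add(1, 81)))), Rational(1, 2)), 51968) = Add(Pow(Add(-251, Mul(Rational(1, 7), Mul(3, 82))), Rational(1, 2)), 51968) = Add(Pow(Add(-251, Mul(Rational(1, 7), 246)), Rational(1, 2)), 51968) = Add(Pow(Add(-251, Rational(246, 7)), Rational(1, 2)), 51968) = Add(Pow(Rational(-1511, 7), Rational(1, 2)), 51968) = Add(Mul(Rational(1, 7), I, Pow(10577, Rational(1, 2))), 51968) = Add(51968, Mul(Rational(1, 7), I, Pow(10577, Rational(1, 2))))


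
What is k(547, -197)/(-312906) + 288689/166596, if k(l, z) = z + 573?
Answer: 5014993341/2896049332 ≈ 1.7317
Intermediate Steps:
k(l, z) = 573 + z
k(547, -197)/(-312906) + 288689/166596 = (573 - 197)/(-312906) + 288689/166596 = 376*(-1/312906) + 288689*(1/166596) = -188/156453 + 288689/166596 = 5014993341/2896049332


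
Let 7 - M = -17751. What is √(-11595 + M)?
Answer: √6163 ≈ 78.505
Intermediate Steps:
M = 17758 (M = 7 - 1*(-17751) = 7 + 17751 = 17758)
√(-11595 + M) = √(-11595 + 17758) = √6163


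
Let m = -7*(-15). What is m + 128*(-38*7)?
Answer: -33943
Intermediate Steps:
m = 105
m + 128*(-38*7) = 105 + 128*(-38*7) = 105 + 128*(-266) = 105 - 34048 = -33943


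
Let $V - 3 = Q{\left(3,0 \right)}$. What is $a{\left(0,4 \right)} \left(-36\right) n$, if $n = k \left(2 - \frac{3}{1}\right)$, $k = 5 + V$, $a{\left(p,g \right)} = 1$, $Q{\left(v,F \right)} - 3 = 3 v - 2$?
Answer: $648$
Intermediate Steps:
$Q{\left(v,F \right)} = 1 + 3 v$ ($Q{\left(v,F \right)} = 3 + \left(3 v - 2\right) = 3 + \left(-2 + 3 v\right) = 1 + 3 v$)
$V = 13$ ($V = 3 + \left(1 + 3 \cdot 3\right) = 3 + \left(1 + 9\right) = 3 + 10 = 13$)
$k = 18$ ($k = 5 + 13 = 18$)
$n = -18$ ($n = 18 \left(2 - \frac{3}{1}\right) = 18 \left(2 - 3\right) = 18 \left(-1\right) = -18$)
$a{\left(0,4 \right)} \left(-36\right) n = 1 \left(-36\right) \left(-18\right) = \left(-36\right) \left(-18\right) = 648$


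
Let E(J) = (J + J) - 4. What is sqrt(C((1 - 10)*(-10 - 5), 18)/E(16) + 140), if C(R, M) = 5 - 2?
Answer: sqrt(27461)/14 ≈ 11.837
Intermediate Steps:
E(J) = -4 + 2*J (E(J) = 2*J - 4 = -4 + 2*J)
C(R, M) = 3
sqrt(C((1 - 10)*(-10 - 5), 18)/E(16) + 140) = sqrt(3/(-4 + 2*16) + 140) = sqrt(3/(-4 + 32) + 140) = sqrt(3/28 + 140) = sqrt(3923/28) = sqrt(27461)/14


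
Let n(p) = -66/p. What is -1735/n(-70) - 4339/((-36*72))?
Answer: -52418671/28512 ≈ -1838.5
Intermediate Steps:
-1735/n(-70) - 4339/((-36*72)) = -1735/((-66/(-70))) - 4339/((-36*72)) = -1735/((-66*(-1/70))) - 4339/(-2592) = -1735/33/35 - 4339*(-1/2592) = -1735*35/33 + 4339/2592 = -60725/33 + 4339/2592 = -52418671/28512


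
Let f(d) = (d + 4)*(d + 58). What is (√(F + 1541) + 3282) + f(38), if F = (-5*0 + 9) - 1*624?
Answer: 7314 + √926 ≈ 7344.4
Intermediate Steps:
F = -615 (F = (0 + 9) - 624 = 9 - 624 = -615)
f(d) = (4 + d)*(58 + d)
(√(F + 1541) + 3282) + f(38) = (√(-615 + 1541) + 3282) + (232 + 38² + 62*38) = (√926 + 3282) + (232 + 1444 + 2356) = (3282 + √926) + 4032 = 7314 + √926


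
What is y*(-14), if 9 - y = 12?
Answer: 42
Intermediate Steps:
y = -3 (y = 9 - 1*12 = 9 - 12 = -3)
y*(-14) = -3*(-14) = 42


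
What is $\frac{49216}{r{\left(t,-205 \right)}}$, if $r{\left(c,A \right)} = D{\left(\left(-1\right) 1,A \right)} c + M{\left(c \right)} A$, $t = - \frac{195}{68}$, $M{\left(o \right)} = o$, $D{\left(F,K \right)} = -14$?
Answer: $\frac{3346688}{42705} \approx 78.368$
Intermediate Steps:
$t = - \frac{195}{68}$ ($t = \left(-195\right) \frac{1}{68} = - \frac{195}{68} \approx -2.8676$)
$r{\left(c,A \right)} = - 14 c + A c$ ($r{\left(c,A \right)} = - 14 c + c A = - 14 c + A c$)
$\frac{49216}{r{\left(t,-205 \right)}} = \frac{49216}{\left(- \frac{195}{68}\right) \left(-14 - 205\right)} = \frac{49216}{\left(- \frac{195}{68}\right) \left(-219\right)} = \frac{49216}{\frac{42705}{68}} = 49216 \cdot \frac{68}{42705} = \frac{3346688}{42705}$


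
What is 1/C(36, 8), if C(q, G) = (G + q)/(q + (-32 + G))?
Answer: 3/11 ≈ 0.27273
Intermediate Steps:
C(q, G) = (G + q)/(-32 + G + q)
1/C(36, 8) = 1/((8 + 36)/(-32 + 8 + 36)) = 1/(44/12) = 1/((1/12)*44) = 1/(11/3) = 3/11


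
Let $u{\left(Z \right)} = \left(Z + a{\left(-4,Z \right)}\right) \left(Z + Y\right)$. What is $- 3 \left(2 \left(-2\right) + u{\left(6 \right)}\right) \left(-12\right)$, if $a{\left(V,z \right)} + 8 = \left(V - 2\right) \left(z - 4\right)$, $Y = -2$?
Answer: $-2160$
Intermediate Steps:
$a{\left(V,z \right)} = -8 + \left(-4 + z\right) \left(-2 + V\right)$ ($a{\left(V,z \right)} = -8 + \left(V - 2\right) \left(z - 4\right) = -8 + \left(-2 + V\right) \left(-4 + z\right) = -8 + \left(-4 + z\right) \left(-2 + V\right)$)
$u{\left(Z \right)} = \left(-2 + Z\right) \left(16 - 5 Z\right)$ ($u{\left(Z \right)} = \left(Z - \left(-16 + 6 Z\right)\right) \left(Z - 2\right) = \left(Z - \left(-16 + 6 Z\right)\right) \left(-2 + Z\right) = \left(16 - 5 Z\right) \left(-2 + Z\right) = \left(-2 + Z\right) \left(16 - 5 Z\right)$)
$- 3 \left(2 \left(-2\right) + u{\left(6 \right)}\right) \left(-12\right) = - 3 \left(2 \left(-2\right) - \left(-124 + 180\right)\right) \left(-12\right) = - 3 \left(-4 - 56\right) \left(-12\right) = \left(-3\right) \left(-60\right) \left(-12\right) = 180 \left(-12\right) = -2160$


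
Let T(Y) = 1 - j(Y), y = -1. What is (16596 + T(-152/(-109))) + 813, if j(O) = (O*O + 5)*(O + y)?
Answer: 22542907003/1295029 ≈ 17407.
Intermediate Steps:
j(O) = (-1 + O)*(5 + O**2) (j(O) = (O*O + 5)*(O - 1) = (O**2 + 5)*(-1 + O) = (5 + O**2)*(-1 + O) = (-1 + O)*(5 + O**2))
T(Y) = 6 + Y**2 - Y**3 - 5*Y (T(Y) = 1 - (-5 + Y**3 - Y**2 + 5*Y) = 1 + (5 + Y**2 - Y**3 - 5*Y) = 6 + Y**2 - Y**3 - 5*Y)
(16596 + T(-152/(-109))) + 813 = (16596 + (6 + (-152/(-109))**2 - (-152/(-109))**3 - (-760)/(-109))) + 813 = (16596 + (6 + (-152*(-1/109))**2 - (-152*(-1/109))**3 - (-760)*(-1)/109)) + 813 = (16596 + (6 + (152/109)**2 - (152/109)**3 - 5*152/109)) + 813 = (16596 + (6 + 23104/11881 - 1*3511808/1295029 - 760/109)) + 813 = (16596 + (6 + 23104/11881 - 3511808/1295029 - 760/109)) + 813 = (16596 - 2252858/1295029) + 813 = 21490048426/1295029 + 813 = 22542907003/1295029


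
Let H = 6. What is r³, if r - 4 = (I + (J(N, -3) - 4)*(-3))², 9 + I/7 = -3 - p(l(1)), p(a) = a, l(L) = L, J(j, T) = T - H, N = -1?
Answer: 19858478912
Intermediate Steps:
J(j, T) = -6 + T (J(j, T) = T - 1*6 = T - 6 = -6 + T)
I = -91 (I = -63 + 7*(-3 - 1*1) = -63 + 7*(-3 - 1) = -63 + 7*(-4) = -63 - 28 = -91)
r = 2708 (r = 4 + (-91 + ((-6 - 3) - 4)*(-3))² = 4 + (-91 + (-9 - 4)*(-3))² = 4 + (-91 - 13*(-3))² = 4 + (-91 + 39)² = 4 + (-52)² = 4 + 2704 = 2708)
r³ = 2708³ = 19858478912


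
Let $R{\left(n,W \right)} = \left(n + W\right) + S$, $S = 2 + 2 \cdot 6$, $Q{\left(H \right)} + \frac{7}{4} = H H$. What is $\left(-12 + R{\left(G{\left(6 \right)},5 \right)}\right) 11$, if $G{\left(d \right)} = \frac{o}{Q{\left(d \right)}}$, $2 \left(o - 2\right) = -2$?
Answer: $\frac{10593}{137} \approx 77.321$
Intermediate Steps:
$o = 1$ ($o = 2 + \frac{1}{2} \left(-2\right) = 2 - 1 = 1$)
$Q{\left(H \right)} = - \frac{7}{4} + H^{2}$ ($Q{\left(H \right)} = - \frac{7}{4} + H H = - \frac{7}{4} + H^{2}$)
$G{\left(d \right)} = \frac{1}{- \frac{7}{4} + d^{2}}$ ($G{\left(d \right)} = 1 \frac{1}{- \frac{7}{4} + d^{2}} = \frac{1}{- \frac{7}{4} + d^{2}}$)
$S = 14$ ($S = 2 + 12 = 14$)
$R{\left(n,W \right)} = 14 + W + n$ ($R{\left(n,W \right)} = \left(n + W\right) + 14 = \left(W + n\right) + 14 = 14 + W + n$)
$\left(-12 + R{\left(G{\left(6 \right)},5 \right)}\right) 11 = \left(-12 + \left(14 + 5 + \frac{4}{-7 + 4 \cdot 6^{2}}\right)\right) 11 = \left(-12 + \left(14 + 5 + \frac{4}{-7 + 4 \cdot 36}\right)\right) 11 = \left(-12 + \left(14 + 5 + \frac{4}{-7 + 144}\right)\right) 11 = \left(-12 + \left(14 + 5 + \frac{4}{137}\right)\right) 11 = \left(-12 + \frac{2607}{137}\right) 11 = \frac{963}{137} \cdot 11 = \frac{10593}{137}$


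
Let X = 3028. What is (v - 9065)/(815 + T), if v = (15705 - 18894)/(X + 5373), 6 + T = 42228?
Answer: -76158254/361553837 ≈ -0.21064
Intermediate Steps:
T = 42222 (T = -6 + 42228 = 42222)
v = -3189/8401 (v = (15705 - 18894)/(3028 + 5373) = -3189/8401 ≈ -0.37960)
(v - 9065)/(815 + T) = (-3189/8401 - 9065)/(815 + 42222) = -76158254/8401/43037 = -76158254/8401*1/43037 = -76158254/361553837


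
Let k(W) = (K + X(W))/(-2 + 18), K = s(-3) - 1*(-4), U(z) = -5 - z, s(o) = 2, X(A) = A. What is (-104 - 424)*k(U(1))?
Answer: 0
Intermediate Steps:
K = 6 (K = 2 - 1*(-4) = 2 + 4 = 6)
k(W) = 3/8 + W/16 (k(W) = (6 + W)/(-2 + 18) = (6 + W)/16 = (6 + W)*(1/16) = 3/8 + W/16)
(-104 - 424)*k(U(1)) = (-104 - 424)*(3/8 + (-5 - 1*1)/16) = -528*(3/8 + (-5 - 1)/16) = -528*(3/8 + (1/16)*(-6)) = -528*(3/8 - 3/8) = -528*0 = 0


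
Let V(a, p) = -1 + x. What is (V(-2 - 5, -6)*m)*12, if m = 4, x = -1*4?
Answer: -240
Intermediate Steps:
x = -4
V(a, p) = -5 (V(a, p) = -1 - 4 = -5)
(V(-2 - 5, -6)*m)*12 = -5*4*12 = -20*12 = -240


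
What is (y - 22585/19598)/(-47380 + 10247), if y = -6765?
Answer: 132603055/727732534 ≈ 0.18221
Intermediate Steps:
(y - 22585/19598)/(-47380 + 10247) = (-6765 - 22585/19598)/(-47380 + 10247) = (-6765 - 22585*1/19598)/(-37133) = (-6765 - 22585/19598)*(-1/37133) = -132603055/19598*(-1/37133) = 132603055/727732534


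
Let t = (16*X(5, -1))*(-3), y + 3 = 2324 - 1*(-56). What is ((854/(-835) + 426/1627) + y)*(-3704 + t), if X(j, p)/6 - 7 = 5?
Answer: -4622822090744/271709 ≈ -1.7014e+7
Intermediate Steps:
X(j, p) = 72 (X(j, p) = 42 + 6*5 = 42 + 30 = 72)
y = 2377 (y = -3 + (2324 - 1*(-56)) = -3 + (2324 + 56) = -3 + 2380 = 2377)
t = -3456 (t = (16*72)*(-3) = 1152*(-3) = -3456)
((854/(-835) + 426/1627) + y)*(-3704 + t) = ((854/(-835) + 426/1627) + 2377)*(-3704 - 3456) = ((854*(-1/835) + 426*(1/1627)) + 2377)*(-7160) = ((-854/835 + 426/1627) + 2377)*(-7160) = (-1033748/1358545 + 2377)*(-7160) = (3228227717/1358545)*(-7160) = -4622822090744/271709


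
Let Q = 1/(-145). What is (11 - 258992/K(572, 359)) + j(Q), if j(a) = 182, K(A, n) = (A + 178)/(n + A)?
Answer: -120488401/375 ≈ -3.2130e+5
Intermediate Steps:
Q = -1/145 ≈ -0.0068966
K(A, n) = (178 + A)/(A + n)
(11 - 258992/K(572, 359)) + j(Q) = (11 - 258992*(572 + 359)/(178 + 572)) + 182 = (11 - 258992/(750/931)) + 182 = (11 - 258992/((1/931)*750)) + 182 = (11 - 258992/750/931) + 182 = (11 - 258992*931/750) + 182 = (11 - 120560776/375) + 182 = -120556651/375 + 182 = -120488401/375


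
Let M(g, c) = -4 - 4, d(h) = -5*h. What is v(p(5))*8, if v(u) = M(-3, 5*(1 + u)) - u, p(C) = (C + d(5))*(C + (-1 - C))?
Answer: -224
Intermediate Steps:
M(g, c) = -8
p(C) = 25 - C (p(C) = (C - 5*5)*(C + (-1 - C)) = (C - 25)*(-1) = (-25 + C)*(-1) = 25 - C)
v(u) = -8 - u
v(p(5))*8 = (-8 - (25 - 1*5))*8 = (-8 - (25 - 5))*8 = (-8 - 1*20)*8 = (-8 - 20)*8 = -28*8 = -224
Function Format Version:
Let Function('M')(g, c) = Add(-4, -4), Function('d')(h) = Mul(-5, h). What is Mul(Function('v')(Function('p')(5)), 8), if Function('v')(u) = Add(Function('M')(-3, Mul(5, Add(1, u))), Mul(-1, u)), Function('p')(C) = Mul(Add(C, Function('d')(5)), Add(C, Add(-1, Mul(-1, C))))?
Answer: -224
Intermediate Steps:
Function('M')(g, c) = -8
Function('p')(C) = Add(25, Mul(-1, C)) (Function('p')(C) = Mul(Add(C, Mul(-5, 5)), Add(C, Add(-1, Mul(-1, C)))) = Mul(Add(C, -25), -1) = Mul(Add(-25, C), -1) = Add(25, Mul(-1, C)))
Function('v')(u) = Add(-8, Mul(-1, u))
Mul(Function('v')(Function('p')(5)), 8) = Mul(Add(-8, Mul(-1, Add(25, Mul(-1, 5)))), 8) = Mul(Add(-8, Mul(-1, Add(25, -5))), 8) = Mul(Add(-8, Mul(-1, 20)), 8) = Mul(Add(-8, -20), 8) = Mul(-28, 8) = -224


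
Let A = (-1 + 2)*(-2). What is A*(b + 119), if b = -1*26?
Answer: -186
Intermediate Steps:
b = -26
A = -2 (A = 1*(-2) = -2)
A*(b + 119) = -2*(-26 + 119) = -2*93 = -186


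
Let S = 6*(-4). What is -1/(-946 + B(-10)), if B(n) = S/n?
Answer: 5/4718 ≈ 0.0010598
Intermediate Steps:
S = -24
B(n) = -24/n
-1/(-946 + B(-10)) = -1/(-946 - 24/(-10)) = -1/(-946 - 24*(-1/10)) = -1/(-946 + 12/5) = -1/(-4718/5) = -1*(-5/4718) = 5/4718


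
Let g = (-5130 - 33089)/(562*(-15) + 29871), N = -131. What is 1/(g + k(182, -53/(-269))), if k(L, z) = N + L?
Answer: 21441/1055272 ≈ 0.020318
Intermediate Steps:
k(L, z) = -131 + L
g = -38219/21441 (g = -38219/(-8430 + 29871) = -38219/21441 ≈ -1.7825)
1/(g + k(182, -53/(-269))) = 1/(-38219/21441 + (-131 + 182)) = 1/(-38219/21441 + 51) = 1/(1055272/21441) = 21441/1055272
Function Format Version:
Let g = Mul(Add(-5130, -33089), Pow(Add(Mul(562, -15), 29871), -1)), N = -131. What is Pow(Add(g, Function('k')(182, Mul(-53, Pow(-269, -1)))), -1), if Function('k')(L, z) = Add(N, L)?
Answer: Rational(21441, 1055272) ≈ 0.020318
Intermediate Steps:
Function('k')(L, z) = Add(-131, L)
g = Rational(-38219, 21441) (g = Mul(-38219, Pow(Add(-8430, 29871), -1)) = Mul(-38219, Pow(21441, -1)) = Mul(-38219, Rational(1, 21441)) = Rational(-38219, 21441) ≈ -1.7825)
Pow(Add(g, Function('k')(182, Mul(-53, Pow(-269, -1)))), -1) = Pow(Add(Rational(-38219, 21441), Add(-131, 182)), -1) = Pow(Add(Rational(-38219, 21441), 51), -1) = Pow(Rational(1055272, 21441), -1) = Rational(21441, 1055272)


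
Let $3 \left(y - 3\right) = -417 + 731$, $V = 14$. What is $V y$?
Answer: $\frac{4522}{3} \approx 1507.3$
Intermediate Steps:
$y = \frac{323}{3}$ ($y = 3 + \frac{-417 + 731}{3} = 3 + \frac{1}{3} \cdot 314 = 3 + \frac{314}{3} = \frac{323}{3} \approx 107.67$)
$V y = 14 \cdot \frac{323}{3} = \frac{4522}{3}$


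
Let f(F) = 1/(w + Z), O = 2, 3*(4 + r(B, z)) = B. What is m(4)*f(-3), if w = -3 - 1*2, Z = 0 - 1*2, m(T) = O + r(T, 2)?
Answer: 2/21 ≈ 0.095238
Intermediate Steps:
r(B, z) = -4 + B/3
m(T) = -2 + T/3 (m(T) = 2 + (-4 + T/3) = -2 + T/3)
Z = -2 (Z = 0 - 2 = -2)
w = -5 (w = -3 - 2 = -5)
f(F) = -⅐ (f(F) = 1/(-5 - 2) = 1/(-7) = -⅐)
m(4)*f(-3) = (-2 + (⅓)*4)*(-⅐) = (-2 + 4/3)*(-⅐) = -⅔*(-⅐) = 2/21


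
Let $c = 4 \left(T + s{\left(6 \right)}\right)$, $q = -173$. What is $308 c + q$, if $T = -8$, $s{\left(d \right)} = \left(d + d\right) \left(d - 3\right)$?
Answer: $34323$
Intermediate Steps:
$s{\left(d \right)} = 2 d \left(-3 + d\right)$
$c = 112$ ($c = 4 \left(-8 + 2 \cdot 6 \left(-3 + 6\right)\right) = 4 \left(-8 + 2 \cdot 6 \cdot 3\right) = 4 \left(-8 + 36\right) = 4 \cdot 28 = 112$)
$308 c + q = 308 \cdot 112 - 173 = 34496 - 173 = 34323$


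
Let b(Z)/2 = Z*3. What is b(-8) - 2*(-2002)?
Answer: 3956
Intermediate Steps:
b(Z) = 6*Z (b(Z) = 2*(Z*3) = 2*(3*Z) = 6*Z)
b(-8) - 2*(-2002) = 6*(-8) - 2*(-2002) = -48 - 1*(-4004) = -48 + 4004 = 3956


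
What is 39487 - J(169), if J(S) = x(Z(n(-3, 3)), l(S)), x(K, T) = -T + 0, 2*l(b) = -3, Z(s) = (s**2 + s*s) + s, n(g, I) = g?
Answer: 78971/2 ≈ 39486.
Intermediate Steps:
Z(s) = s + 2*s**2 (Z(s) = (s**2 + s**2) + s = 2*s**2 + s = s + 2*s**2)
l(b) = -3/2 (l(b) = (1/2)*(-3) = -3/2)
x(K, T) = -T
J(S) = 3/2 (J(S) = -1*(-3/2) = 3/2)
39487 - J(169) = 39487 - 1*3/2 = 39487 - 3/2 = 78971/2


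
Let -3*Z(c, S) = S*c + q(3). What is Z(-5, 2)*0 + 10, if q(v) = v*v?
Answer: 10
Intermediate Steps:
q(v) = v²
Z(c, S) = -3 - S*c/3 (Z(c, S) = -(S*c + 3²)/3 = -(S*c + 9)/3 = -(9 + S*c)/3 = -3 - S*c/3)
Z(-5, 2)*0 + 10 = (-3 - ⅓*2*(-5))*0 + 10 = (-3 + 10/3)*0 + 10 = (⅓)*0 + 10 = 0 + 10 = 10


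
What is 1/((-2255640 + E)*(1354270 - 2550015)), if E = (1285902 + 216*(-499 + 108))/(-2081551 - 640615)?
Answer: 1361083/3671073296142223035 ≈ 3.7076e-13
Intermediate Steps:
E = -600723/1361083 (E = (1285902 + 216*(-391))/(-2722166) = (1285902 - 84456)*(-1/2722166) = 1201446*(-1/2722166) = -600723/1361083 ≈ -0.44136)
1/((-2255640 + E)*(1354270 - 2550015)) = 1/((-2255640 - 600723/1361083)*(1354270 - 2550015)) = 1/(-3070113858843/1361083*(-1195745)) = 1/(3671073296142223035/1361083) = 1361083/3671073296142223035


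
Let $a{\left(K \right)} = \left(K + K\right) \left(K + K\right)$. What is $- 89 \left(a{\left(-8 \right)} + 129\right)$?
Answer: $-34265$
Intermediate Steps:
$a{\left(K \right)} = 4 K^{2}$ ($a{\left(K \right)} = 2 K 2 K = 4 K^{2}$)
$- 89 \left(a{\left(-8 \right)} + 129\right) = - 89 \left(4 \left(-8\right)^{2} + 129\right) = - 89 \left(4 \cdot 64 + 129\right) = - 89 \left(256 + 129\right) = \left(-89\right) 385 = -34265$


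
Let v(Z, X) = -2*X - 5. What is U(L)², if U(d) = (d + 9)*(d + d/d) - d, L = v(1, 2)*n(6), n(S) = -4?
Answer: 2653641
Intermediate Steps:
v(Z, X) = -5 - 2*X
L = 36 (L = (-5 - 2*2)*(-4) = (-5 - 4)*(-4) = -9*(-4) = 36)
U(d) = -d + (1 + d)*(9 + d) (U(d) = (9 + d)*(d + 1) - d = (9 + d)*(1 + d) - d = (1 + d)*(9 + d) - d = -d + (1 + d)*(9 + d))
U(L)² = (9 + 36² + 9*36)² = (9 + 1296 + 324)² = 1629² = 2653641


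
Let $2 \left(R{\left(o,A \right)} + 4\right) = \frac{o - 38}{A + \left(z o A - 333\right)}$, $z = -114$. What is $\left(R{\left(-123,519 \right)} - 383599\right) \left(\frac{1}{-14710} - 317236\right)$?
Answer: $\frac{5211053654079995301437}{42821421936} \approx 1.2169 \cdot 10^{11}$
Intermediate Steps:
$R{\left(o,A \right)} = -4 + \frac{-38 + o}{2 \left(-333 + A - 114 A o\right)}$ ($R{\left(o,A \right)} = -4 + \frac{\left(o - 38\right) \frac{1}{A + \left(- 114 o A - 333\right)}}{2} = -4 + \frac{\left(-38 + o\right) \frac{1}{A - \left(333 + 114 A o\right)}}{2} = -4 + \frac{\left(-38 + o\right) \frac{1}{-333 + A - 114 A o}}{2} = -4 + \frac{\frac{1}{-333 + A - 114 A o} \left(-38 + o\right)}{2} = -4 + \frac{-38 + o}{2 \left(-333 + A - 114 A o\right)}$)
$\left(R{\left(-123,519 \right)} - 383599\right) \left(\frac{1}{-14710} - 317236\right) = \left(\frac{2626 - 123 - 4152 + 912 \cdot 519 \left(-123\right)}{2 \left(-333 + 519 - 59166 \left(-123\right)\right)} - 383599\right) \left(\frac{1}{-14710} - 317236\right) = \left(\frac{2626 - 123 - 4152 - 58219344}{2 \left(-333 + 519 + 7277418\right)} - 383599\right) \left(- \frac{1}{14710} - 317236\right) = \left(\frac{1}{2} \cdot \frac{1}{7277604} \left(-58220993\right) - 383599\right) \left(- \frac{4666541561}{14710}\right) = \left(- \frac{58220993}{14555208} - 383599\right) \left(- \frac{4666541561}{14710}\right) = \left(- \frac{5583421454585}{14555208}\right) \left(- \frac{4666541561}{14710}\right) = \frac{5211053654079995301437}{42821421936}$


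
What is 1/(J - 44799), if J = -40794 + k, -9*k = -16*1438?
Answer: -9/747329 ≈ -1.2043e-5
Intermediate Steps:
k = 23008/9 (k = -(-16)*1438/9 = -⅑*(-23008) = 23008/9 ≈ 2556.4)
J = -344138/9 (J = -40794 + 23008/9 = -344138/9 ≈ -38238.)
1/(J - 44799) = 1/(-344138/9 - 44799) = 1/(-747329/9) = -9/747329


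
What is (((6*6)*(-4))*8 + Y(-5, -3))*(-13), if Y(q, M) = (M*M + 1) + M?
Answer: 14885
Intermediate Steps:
Y(q, M) = 1 + M + M² (Y(q, M) = (M² + 1) + M = (1 + M²) + M = 1 + M + M²)
(((6*6)*(-4))*8 + Y(-5, -3))*(-13) = (((6*6)*(-4))*8 + (1 - 3 + (-3)²))*(-13) = ((36*(-4))*8 + (1 - 3 + 9))*(-13) = (-144*8 + 7)*(-13) = (-1152 + 7)*(-13) = -1145*(-13) = 14885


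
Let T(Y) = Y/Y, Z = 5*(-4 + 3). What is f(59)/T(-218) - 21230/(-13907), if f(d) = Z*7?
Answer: -465515/13907 ≈ -33.473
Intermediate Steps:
Z = -5 (Z = 5*(-1) = -5)
T(Y) = 1
f(d) = -35 (f(d) = -5*7 = -35)
f(59)/T(-218) - 21230/(-13907) = -35/1 - 21230/(-13907) = -35*1 - 21230*(-1/13907) = -35 + 21230/13907 = -465515/13907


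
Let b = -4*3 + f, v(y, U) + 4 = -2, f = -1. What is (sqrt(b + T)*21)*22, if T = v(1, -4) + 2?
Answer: 462*I*sqrt(17) ≈ 1904.9*I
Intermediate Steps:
v(y, U) = -6 (v(y, U) = -4 - 2 = -6)
T = -4 (T = -6 + 2 = -4)
b = -13 (b = -4*3 - 1 = -12 - 1 = -13)
(sqrt(b + T)*21)*22 = (sqrt(-13 - 4)*21)*22 = (sqrt(-17)*21)*22 = ((I*sqrt(17))*21)*22 = (21*I*sqrt(17))*22 = 462*I*sqrt(17)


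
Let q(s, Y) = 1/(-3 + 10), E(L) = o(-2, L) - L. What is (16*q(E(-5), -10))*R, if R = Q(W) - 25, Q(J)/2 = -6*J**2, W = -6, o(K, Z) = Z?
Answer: -7312/7 ≈ -1044.6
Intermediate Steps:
E(L) = 0 (E(L) = L - L = 0)
q(s, Y) = 1/7
Q(J) = -12*J**2 (Q(J) = 2*(-6*J**2) = -12*J**2)
R = -457 (R = -12*(-6)**2 - 25 = -12*36 - 25 = -432 - 25 = -457)
(16*q(E(-5), -10))*R = (16*(1/7))*(-457) = (16/7)*(-457) = -7312/7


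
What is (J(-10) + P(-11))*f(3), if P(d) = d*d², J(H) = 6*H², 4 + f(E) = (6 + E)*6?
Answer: -36550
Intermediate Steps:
f(E) = 32 + 6*E (f(E) = -4 + (6 + E)*6 = -4 + (36 + 6*E) = 32 + 6*E)
P(d) = d³
(J(-10) + P(-11))*f(3) = (6*(-10)² + (-11)³)*(32 + 6*3) = (6*100 - 1331)*(32 + 18) = (600 - 1331)*50 = -731*50 = -36550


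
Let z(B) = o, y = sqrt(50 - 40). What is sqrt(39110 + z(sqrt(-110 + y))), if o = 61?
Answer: sqrt(39171) ≈ 197.92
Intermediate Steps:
y = sqrt(10) ≈ 3.1623
z(B) = 61
sqrt(39110 + z(sqrt(-110 + y))) = sqrt(39110 + 61) = sqrt(39171)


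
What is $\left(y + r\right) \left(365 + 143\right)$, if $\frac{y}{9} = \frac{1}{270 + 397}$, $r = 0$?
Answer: $\frac{4572}{667} \approx 6.8546$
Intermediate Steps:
$y = \frac{9}{667}$ ($y = \frac{9}{270 + 397} = \frac{9}{667} \approx 0.013493$)
$\left(y + r\right) \left(365 + 143\right) = \left(\frac{9}{667} + 0\right) \left(365 + 143\right) = \frac{9}{667} \cdot 508 = \frac{4572}{667}$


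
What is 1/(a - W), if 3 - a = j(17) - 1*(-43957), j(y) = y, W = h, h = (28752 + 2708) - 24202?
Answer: -1/51229 ≈ -1.9520e-5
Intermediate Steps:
h = 7258 (h = 31460 - 24202 = 7258)
W = 7258
a = -43971 (a = 3 - (17 - 1*(-43957)) = 3 - (17 + 43957) = 3 - 1*43974 = 3 - 43974 = -43971)
1/(a - W) = 1/(-43971 - 1*7258) = 1/(-43971 - 7258) = 1/(-51229) = -1/51229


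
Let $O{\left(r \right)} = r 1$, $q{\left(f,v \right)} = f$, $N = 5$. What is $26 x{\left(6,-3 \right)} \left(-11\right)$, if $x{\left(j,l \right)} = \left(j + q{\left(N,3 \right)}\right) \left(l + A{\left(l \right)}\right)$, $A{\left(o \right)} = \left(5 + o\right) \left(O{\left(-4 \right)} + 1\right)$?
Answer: $28314$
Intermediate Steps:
$O{\left(r \right)} = r$
$A{\left(o \right)} = -15 - 3 o$ ($A{\left(o \right)} = \left(5 + o\right) \left(-4 + 1\right) = \left(5 + o\right) \left(-3\right) = -15 - 3 o$)
$x{\left(j,l \right)} = \left(-15 - 2 l\right) \left(5 + j\right)$ ($x{\left(j,l \right)} = \left(j + 5\right) \left(l - \left(15 + 3 l\right)\right) = \left(5 + j\right) \left(-15 - 2 l\right) = \left(-15 - 2 l\right) \left(5 + j\right)$)
$26 x{\left(6,-3 \right)} \left(-11\right) = 26 \left(-75 - 90 - -30 - 12 \left(-3\right)\right) \left(-11\right) = 26 \left(-75 - 90 + 30 + 36\right) \left(-11\right) = 26 \left(-99\right) \left(-11\right) = \left(-2574\right) \left(-11\right) = 28314$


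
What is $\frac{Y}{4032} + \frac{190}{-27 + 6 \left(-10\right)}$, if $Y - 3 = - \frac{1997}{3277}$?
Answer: $- \frac{14423923}{6606432} \approx -2.1833$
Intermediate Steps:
$Y = \frac{7834}{3277}$ ($Y = 3 - \frac{1997}{3277} = \frac{7834}{3277} \approx 2.3906$)
$\frac{Y}{4032} + \frac{190}{-27 + 6 \left(-10\right)} = \frac{7834}{3277 \cdot 4032} + \frac{190}{-27 + 6 \left(-10\right)} = \frac{7834}{3277} \cdot \frac{1}{4032} + \frac{190}{-27 - 60} = \frac{3917}{6606432} + \frac{190}{-87} = \frac{3917}{6606432} + 190 \left(- \frac{1}{87}\right) = \frac{3917}{6606432} - \frac{190}{87} = - \frac{14423923}{6606432}$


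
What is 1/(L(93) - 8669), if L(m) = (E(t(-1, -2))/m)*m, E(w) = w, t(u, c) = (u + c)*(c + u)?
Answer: -1/8660 ≈ -0.00011547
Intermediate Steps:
t(u, c) = (c + u)² (t(u, c) = (c + u)*(c + u) = (c + u)²)
L(m) = 9 (L(m) = ((-2 - 1)²/m)*m = ((-3)²/m)*m = (9/m)*m = 9)
1/(L(93) - 8669) = 1/(9 - 8669) = 1/(-8660) = -1/8660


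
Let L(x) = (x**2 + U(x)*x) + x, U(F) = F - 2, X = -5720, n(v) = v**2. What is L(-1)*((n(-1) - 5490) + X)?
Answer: -33627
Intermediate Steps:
U(F) = -2 + F
L(x) = x + x**2 + x*(-2 + x) (L(x) = (x**2 + (-2 + x)*x) + x = (x**2 + x*(-2 + x)) + x = x + x**2 + x*(-2 + x))
L(-1)*((n(-1) - 5490) + X) = (-(-1 + 2*(-1)))*(((-1)**2 - 5490) - 5720) = (-(-1 - 2))*((1 - 5490) - 5720) = (-1*(-3))*(-5489 - 5720) = 3*(-11209) = -33627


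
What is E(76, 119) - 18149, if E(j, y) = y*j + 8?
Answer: -9097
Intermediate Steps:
E(j, y) = 8 + j*y (E(j, y) = j*y + 8 = 8 + j*y)
E(76, 119) - 18149 = (8 + 76*119) - 18149 = (8 + 9044) - 18149 = 9052 - 18149 = -9097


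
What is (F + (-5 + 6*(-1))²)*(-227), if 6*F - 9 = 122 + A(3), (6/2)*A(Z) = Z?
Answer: -32461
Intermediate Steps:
A(Z) = Z/3
F = 22 (F = 3/2 + (122 + (⅓)*3)/6 = 3/2 + (122 + 1)/6 = 3/2 + (⅙)*123 = 3/2 + 41/2 = 22)
(F + (-5 + 6*(-1))²)*(-227) = (22 + (-5 + 6*(-1))²)*(-227) = (22 + (-5 - 6)²)*(-227) = (22 + (-11)²)*(-227) = (22 + 121)*(-227) = 143*(-227) = -32461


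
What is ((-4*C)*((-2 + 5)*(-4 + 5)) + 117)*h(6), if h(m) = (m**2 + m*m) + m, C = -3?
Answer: 11934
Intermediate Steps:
h(m) = m + 2*m**2 (h(m) = (m**2 + m**2) + m = 2*m**2 + m = m + 2*m**2)
((-4*C)*((-2 + 5)*(-4 + 5)) + 117)*h(6) = ((-4*(-3))*((-2 + 5)*(-4 + 5)) + 117)*(6*(1 + 2*6)) = (12*(3*1) + 117)*(6*(1 + 12)) = (12*3 + 117)*(6*13) = (36 + 117)*78 = 153*78 = 11934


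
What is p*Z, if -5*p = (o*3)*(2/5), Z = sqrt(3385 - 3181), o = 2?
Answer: -24*sqrt(51)/25 ≈ -6.8558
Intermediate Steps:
Z = 2*sqrt(51) (Z = sqrt(204) = 2*sqrt(51) ≈ 14.283)
p = -12/25 (p = -2*3*2/5/5 = -6*2*(1/5)/5 = -6*2/(5*5) = -1/5*12/5 = -12/25 ≈ -0.48000)
p*Z = -24*sqrt(51)/25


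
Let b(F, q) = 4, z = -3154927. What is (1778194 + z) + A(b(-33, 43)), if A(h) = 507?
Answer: -1376226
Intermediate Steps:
(1778194 + z) + A(b(-33, 43)) = (1778194 - 3154927) + 507 = -1376733 + 507 = -1376226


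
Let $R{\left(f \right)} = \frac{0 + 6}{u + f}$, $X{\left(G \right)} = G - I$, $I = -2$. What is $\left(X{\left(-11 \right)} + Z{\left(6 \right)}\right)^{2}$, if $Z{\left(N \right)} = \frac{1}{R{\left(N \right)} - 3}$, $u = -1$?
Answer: $\frac{7396}{81} \approx 91.309$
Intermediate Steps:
$X{\left(G \right)} = 2 + G$ ($X{\left(G \right)} = G - -2 = G + 2 = 2 + G$)
$R{\left(f \right)} = \frac{6}{-1 + f}$ ($R{\left(f \right)} = \frac{0 + 6}{-1 + f} = \frac{6}{-1 + f}$)
$Z{\left(N \right)} = \frac{1}{-3 + \frac{6}{-1 + N}}$ ($Z{\left(N \right)} = \frac{1}{\frac{6}{-1 + N} - 3} = \frac{1}{-3 + \frac{6}{-1 + N}}$)
$\left(X{\left(-11 \right)} + Z{\left(6 \right)}\right)^{2} = \left(\left(2 - 11\right) + \frac{1 - 6}{3 \left(-3 + 6\right)}\right)^{2} = \left(-9 + \frac{1 - 6}{3 \cdot 3}\right)^{2} = \left(-9 + \frac{1}{3} \cdot \frac{1}{3} \left(-5\right)\right)^{2} = \left(-9 - \frac{5}{9}\right)^{2} = \left(- \frac{86}{9}\right)^{2} = \frac{7396}{81}$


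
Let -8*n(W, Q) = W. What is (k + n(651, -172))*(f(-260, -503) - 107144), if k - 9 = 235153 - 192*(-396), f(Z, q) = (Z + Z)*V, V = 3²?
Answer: -34789858178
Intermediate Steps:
n(W, Q) = -W/8
V = 9
f(Z, q) = 18*Z (f(Z, q) = (Z + Z)*9 = (2*Z)*9 = 18*Z)
k = 311194 (k = 9 + (235153 - 192*(-396)) = 9 + (235153 - 1*(-76032)) = 9 + (235153 + 76032) = 9 + 311185 = 311194)
(k + n(651, -172))*(f(-260, -503) - 107144) = (311194 - ⅛*651)*(18*(-260) - 107144) = (311194 - 651/8)*(-4680 - 107144) = (2488901/8)*(-111824) = -34789858178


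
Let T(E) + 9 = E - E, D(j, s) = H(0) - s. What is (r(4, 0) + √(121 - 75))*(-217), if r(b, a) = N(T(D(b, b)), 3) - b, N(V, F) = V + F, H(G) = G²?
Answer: 2170 - 217*√46 ≈ 698.23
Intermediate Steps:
D(j, s) = -s (D(j, s) = 0² - s = 0 - s = -s)
T(E) = -9 (T(E) = -9 + (E - E) = -9 + 0 = -9)
N(V, F) = F + V
r(b, a) = -6 - b (r(b, a) = (3 - 9) - b = -6 - b)
(r(4, 0) + √(121 - 75))*(-217) = ((-6 - 1*4) + √(121 - 75))*(-217) = ((-6 - 4) + √46)*(-217) = (-10 + √46)*(-217) = 2170 - 217*√46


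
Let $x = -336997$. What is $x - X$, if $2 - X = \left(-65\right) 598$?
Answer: $-375869$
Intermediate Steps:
$X = 38872$ ($X = 2 - \left(-65\right) 598 = 2 - -38870 = 2 + 38870 = 38872$)
$x - X = -336997 - 38872 = -375869$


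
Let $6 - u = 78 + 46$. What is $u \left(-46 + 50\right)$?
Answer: $-472$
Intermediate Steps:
$u = -118$ ($u = 6 - \left(78 + 46\right) = 6 - 124 = -118$)
$u \left(-46 + 50\right) = - 118 \left(-46 + 50\right) = \left(-118\right) 4 = -472$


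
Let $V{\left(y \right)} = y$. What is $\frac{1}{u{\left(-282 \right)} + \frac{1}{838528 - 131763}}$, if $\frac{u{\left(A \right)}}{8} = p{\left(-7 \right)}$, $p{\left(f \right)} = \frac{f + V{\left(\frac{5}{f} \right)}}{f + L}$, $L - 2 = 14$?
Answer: $- \frac{4947355}{33924713} \approx -0.14583$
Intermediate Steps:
$L = 16$ ($L = 2 + 14 = 16$)
$p{\left(f \right)} = \frac{f + \frac{5}{f}}{16 + f}$ ($p{\left(f \right)} = \frac{f + \frac{5}{f}}{f + 16} = \frac{f + \frac{5}{f}}{16 + f}$)
$u{\left(A \right)} = - \frac{48}{7}$ ($u{\left(A \right)} = 8 \frac{5 + \left(-7\right)^{2}}{\left(-7\right) \left(16 - 7\right)} = 8 \left(- \frac{5 + 49}{7 \cdot 9}\right) = 8 \left(\left(- \frac{1}{7}\right) \frac{1}{9} \cdot 54\right) = 8 \left(- \frac{6}{7}\right) = - \frac{48}{7}$)
$\frac{1}{u{\left(-282 \right)} + \frac{1}{838528 - 131763}} = \frac{1}{- \frac{48}{7} + \frac{1}{838528 - 131763}} = \frac{1}{- \frac{48}{7} + \frac{1}{706765}} = \frac{1}{- \frac{33924713}{4947355}} = - \frac{4947355}{33924713}$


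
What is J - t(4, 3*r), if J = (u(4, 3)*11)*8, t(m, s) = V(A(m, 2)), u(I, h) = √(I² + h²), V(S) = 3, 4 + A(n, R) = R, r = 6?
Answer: 437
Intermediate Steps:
A(n, R) = -4 + R
t(m, s) = 3
J = 440 (J = (√(4² + 3²)*11)*8 = (√(16 + 9)*11)*8 = (√25*11)*8 = (5*11)*8 = 55*8 = 440)
J - t(4, 3*r) = 440 - 1*3 = 440 - 3 = 437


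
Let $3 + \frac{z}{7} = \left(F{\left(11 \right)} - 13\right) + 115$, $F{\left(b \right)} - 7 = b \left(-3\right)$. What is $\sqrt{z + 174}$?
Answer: $\sqrt{685} \approx 26.173$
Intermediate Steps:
$F{\left(b \right)} = 7 - 3 b$ ($F{\left(b \right)} = 7 + b \left(-3\right) = 7 - 3 b$)
$z = 511$ ($z = -21 + 7 \left(\left(\left(7 - 33\right) - 13\right) + 115\right) = -21 + 7 \left(\left(-26 - 13\right) + 115\right) = -21 + 7 \left(-39 + 115\right) = -21 + 7 \cdot 76 = -21 + 532 = 511$)
$\sqrt{z + 174} = \sqrt{511 + 174} = \sqrt{685}$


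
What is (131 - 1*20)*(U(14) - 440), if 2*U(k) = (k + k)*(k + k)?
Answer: -5328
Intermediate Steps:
U(k) = 2*k² (U(k) = ((k + k)*(k + k))/2 = ((2*k)*(2*k))/2 = (4*k²)/2 = 2*k²)
(131 - 1*20)*(U(14) - 440) = (131 - 1*20)*(2*14² - 440) = (131 - 20)*(2*196 - 440) = 111*(392 - 440) = 111*(-48) = -5328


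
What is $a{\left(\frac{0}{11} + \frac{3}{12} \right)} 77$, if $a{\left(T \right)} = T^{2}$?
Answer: $\frac{77}{16} \approx 4.8125$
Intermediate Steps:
$a{\left(\frac{0}{11} + \frac{3}{12} \right)} 77 = \left(\frac{0}{11} + \frac{3}{12}\right)^{2} \cdot 77 = \left(0 \cdot \frac{1}{11} + 3 \cdot \frac{1}{12}\right)^{2} \cdot 77 = \left(0 + \frac{1}{4}\right)^{2} \cdot 77 = \left(\frac{1}{4}\right)^{2} \cdot 77 = \frac{1}{16} \cdot 77 = \frac{77}{16}$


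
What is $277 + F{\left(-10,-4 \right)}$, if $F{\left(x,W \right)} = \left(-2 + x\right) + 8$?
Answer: $273$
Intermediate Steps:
$F{\left(x,W \right)} = 6 + x$
$277 + F{\left(-10,-4 \right)} = 277 + \left(6 - 10\right) = 277 - 4 = 273$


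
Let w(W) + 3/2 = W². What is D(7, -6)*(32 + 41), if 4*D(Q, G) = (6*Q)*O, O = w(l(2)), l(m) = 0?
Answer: -4599/4 ≈ -1149.8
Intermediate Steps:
w(W) = -3/2 + W²
O = -3/2 (O = -3/2 + 0² = -3/2 + 0 = -3/2 ≈ -1.5000)
D(Q, G) = -9*Q/4 (D(Q, G) = ((6*Q)*(-3/2))/4 = (-9*Q)/4 = -9*Q/4)
D(7, -6)*(32 + 41) = (-9/4*7)*(32 + 41) = -63/4*73 = -4599/4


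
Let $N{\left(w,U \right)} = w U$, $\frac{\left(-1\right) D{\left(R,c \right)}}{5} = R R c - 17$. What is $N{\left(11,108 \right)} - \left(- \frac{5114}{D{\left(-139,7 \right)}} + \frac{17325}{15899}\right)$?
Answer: $\frac{6379666853782}{5375054425} \approx 1186.9$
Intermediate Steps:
$D{\left(R,c \right)} = 85 - 5 c R^{2}$ ($D{\left(R,c \right)} = - 5 \left(R R c - 17\right) = - 5 \left(R^{2} c - 17\right) = - 5 \left(c R^{2} - 17\right) = - 5 \left(-17 + c R^{2}\right) = 85 - 5 c R^{2}$)
$N{\left(w,U \right)} = U w$
$N{\left(11,108 \right)} - \left(- \frac{5114}{D{\left(-139,7 \right)}} + \frac{17325}{15899}\right) = 108 \cdot 11 - \left(- \frac{5114}{85 - 35 \left(-139\right)^{2}} + \frac{17325}{15899}\right) = 1188 - \left(- \frac{5114}{85 - 35 \cdot 19321} + 17325 \cdot \frac{1}{15899}\right) = 1188 - \left(- \frac{5114}{85 - 676235} + \frac{17325}{15899}\right) = 1188 - \left(- \frac{5114}{-676150} + \frac{17325}{15899}\right) = 1188 - \left(\left(-5114\right) \left(- \frac{1}{676150}\right) + \frac{17325}{15899}\right) = 1188 - \left(\frac{2557}{338075} + \frac{17325}{15899}\right) = 1188 - \frac{5897803118}{5375054425} = \frac{6379666853782}{5375054425}$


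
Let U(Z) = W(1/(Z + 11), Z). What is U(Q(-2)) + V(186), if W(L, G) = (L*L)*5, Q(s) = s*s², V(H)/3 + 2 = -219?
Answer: -5962/9 ≈ -662.44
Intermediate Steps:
V(H) = -663 (V(H) = -6 + 3*(-219) = -6 - 657 = -663)
Q(s) = s³
W(L, G) = 5*L² (W(L, G) = L²*5 = 5*L²)
U(Z) = 5/(11 + Z)² (U(Z) = 5*(1/(Z + 11))² = 5*(1/(11 + Z))² = 5/(11 + Z)²)
U(Q(-2)) + V(186) = 5/(11 + (-2)³)² - 663 = 5/(11 - 8)² - 663 = 5/3² - 663 = 5*(⅑) - 663 = 5/9 - 663 = -5962/9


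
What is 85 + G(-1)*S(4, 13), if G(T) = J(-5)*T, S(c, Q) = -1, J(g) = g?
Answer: 80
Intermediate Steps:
G(T) = -5*T
85 + G(-1)*S(4, 13) = 85 - 5*(-1)*(-1) = 85 + 5*(-1) = 85 - 5 = 80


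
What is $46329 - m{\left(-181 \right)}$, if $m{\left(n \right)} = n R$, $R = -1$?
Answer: $46148$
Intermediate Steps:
$m{\left(n \right)} = - n$ ($m{\left(n \right)} = n \left(-1\right) = - n$)
$46329 - m{\left(-181 \right)} = 46329 - \left(-1\right) \left(-181\right) = 46329 - 181 = 46148$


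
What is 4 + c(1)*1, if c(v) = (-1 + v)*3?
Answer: 4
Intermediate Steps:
c(v) = -3 + 3*v
4 + c(1)*1 = 4 + (-3 + 3*1)*1 = 4 + (-3 + 3)*1 = 4 + 0*1 = 4 + 0 = 4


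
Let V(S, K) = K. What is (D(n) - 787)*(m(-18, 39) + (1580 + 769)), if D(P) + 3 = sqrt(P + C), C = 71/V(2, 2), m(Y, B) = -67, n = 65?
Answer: -1802780 + 1141*sqrt(402) ≈ -1.7799e+6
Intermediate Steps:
C = 71/2 ≈ 35.500
D(P) = -3 + sqrt(71/2 + P) (D(P) = -3 + sqrt(P + 71/2) = -3 + sqrt(71/2 + P))
(D(n) - 787)*(m(-18, 39) + (1580 + 769)) = ((-3 + sqrt(142 + 4*65)/2) - 787)*(-67 + (1580 + 769)) = ((-3 + sqrt(142 + 260)/2) - 787)*(-67 + 2349) = ((-3 + sqrt(402)/2) - 787)*2282 = (-790 + sqrt(402)/2)*2282 = -1802780 + 1141*sqrt(402)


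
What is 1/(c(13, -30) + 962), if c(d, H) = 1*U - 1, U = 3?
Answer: 1/964 ≈ 0.0010373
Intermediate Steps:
c(d, H) = 2 (c(d, H) = 1*3 - 1 = 3 - 1 = 2)
1/(c(13, -30) + 962) = 1/(2 + 962) = 1/964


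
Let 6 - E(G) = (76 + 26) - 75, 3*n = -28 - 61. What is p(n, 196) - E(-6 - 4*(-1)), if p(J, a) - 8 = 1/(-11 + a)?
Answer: 5366/185 ≈ 29.005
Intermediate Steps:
n = -89/3 (n = (-28 - 61)/3 = (⅓)*(-89) = -89/3 ≈ -29.667)
p(J, a) = 8 + 1/(-11 + a)
E(G) = -21 (E(G) = 6 - ((76 + 26) - 75) = 6 - (102 - 75) = 6 - 1*27 = 6 - 27 = -21)
p(n, 196) - E(-6 - 4*(-1)) = (-87 + 8*196)/(-11 + 196) - 1*(-21) = (-87 + 1568)/185 + 21 = (1/185)*1481 + 21 = 1481/185 + 21 = 5366/185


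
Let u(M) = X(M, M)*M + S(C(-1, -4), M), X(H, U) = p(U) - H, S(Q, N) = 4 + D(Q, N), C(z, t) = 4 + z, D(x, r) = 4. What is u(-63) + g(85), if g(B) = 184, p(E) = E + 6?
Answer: -186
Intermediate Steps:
p(E) = 6 + E
S(Q, N) = 8 (S(Q, N) = 4 + 4 = 8)
X(H, U) = 6 + U - H (X(H, U) = (6 + U) - H = 6 + U - H)
u(M) = 8 + 6*M (u(M) = (6 + M - M)*M + 8 = 6*M + 8 = 8 + 6*M)
u(-63) + g(85) = (8 + 6*(-63)) + 184 = (8 - 378) + 184 = -370 + 184 = -186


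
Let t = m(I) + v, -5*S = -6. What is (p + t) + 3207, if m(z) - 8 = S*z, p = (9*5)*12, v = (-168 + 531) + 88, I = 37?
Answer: 21252/5 ≈ 4250.4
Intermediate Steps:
S = 6/5 (S = -⅕*(-6) = 6/5 ≈ 1.2000)
v = 451 (v = 363 + 88 = 451)
p = 540 (p = 45*12 = 540)
m(z) = 8 + 6*z/5
t = 2517/5 (t = (8 + (6/5)*37) + 451 = (8 + 222/5) + 451 = 262/5 + 451 = 2517/5 ≈ 503.40)
(p + t) + 3207 = (540 + 2517/5) + 3207 = 5217/5 + 3207 = 21252/5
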